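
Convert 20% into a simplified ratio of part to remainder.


Part = 20%, Remainder = 80%
Ratio = 20:80
GCD(20, 80) = 20
Simplify: 1:4 = 1:4

1:4


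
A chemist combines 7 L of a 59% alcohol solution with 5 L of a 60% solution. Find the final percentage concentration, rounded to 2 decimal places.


Solute in mixture 1 = 59% of 7 L = 7*59/100 = 413/100 L
Solute in mixture 2 = 60% of 5 L = 5*60/100 = 3 L
Total solute = 413/100 + 3 = 713/100 L
Total volume = 7 + 5 = 12 L
Final concentration = 713/100/12 * 100 = 59.42%

59.42


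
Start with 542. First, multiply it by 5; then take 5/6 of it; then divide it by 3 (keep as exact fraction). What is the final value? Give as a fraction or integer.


Start with 542.
Step 1: Multiply by 5: 542 * 5 = 2710
Step 2: Take 5/6: 2710 * 5/6 = 6775/3
Step 3: Divide by 3: 6775/3 / 3 = 6775/9
Final result = 6775/9

6775/9


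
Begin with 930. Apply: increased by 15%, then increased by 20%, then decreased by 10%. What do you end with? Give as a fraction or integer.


Start: 930
Step 1: increase by 15% => multiply by 115/100
  930 * 115/100 = 2139/2
Step 2: increase by 20% => multiply by 120/100
  2139/2 * 120/100 = 6417/5
Step 3: decrease by 10% => multiply by 90/100
  6417/5 * 90/100 = 57753/50
Final value = 57753/50

57753/50


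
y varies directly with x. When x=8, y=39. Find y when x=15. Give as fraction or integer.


Direct proportion: y = kx
Find k: k = 39/8 = 39/8
Compute y at x=15: y = 39/8 * 15
y = 585/8

585/8


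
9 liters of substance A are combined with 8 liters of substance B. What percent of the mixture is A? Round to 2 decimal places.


Volume of A = 9 L
Volume of B = 8 L
Total volume = 9 + 8 = 17 L
Percentage of A = (9/17) * 100
= 52.94%

52.94


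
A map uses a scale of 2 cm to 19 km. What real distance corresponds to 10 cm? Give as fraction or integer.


Map scale: 2 cm = 19 km
Measured distance on map = 10 cm
Set up proportion: 10 * 19 / 2
= 190 / 2
= 95 km

95


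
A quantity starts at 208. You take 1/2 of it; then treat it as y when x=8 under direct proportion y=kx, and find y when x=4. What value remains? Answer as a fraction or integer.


Start with 208.
Step 1: Take 1/2: 208 * 1/2 = 104
Step 2: Direct prop: k = (104)/8; new y = k*4 = 104*4/8 = 52
Final result = 52

52


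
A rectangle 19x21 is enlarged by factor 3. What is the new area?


Original dimensions: 19 x 21
Enlargement factor = 3
New width = 19 * 3 = 57
New height = 21 * 3 = 63
New area = 57 * 63 = 3591

3591


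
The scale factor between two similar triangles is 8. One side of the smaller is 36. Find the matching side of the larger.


Similar triangles have proportional sides
Scale factor = 8
Smaller side = 36
Corresponding larger side = 36 * 8
= 288

288


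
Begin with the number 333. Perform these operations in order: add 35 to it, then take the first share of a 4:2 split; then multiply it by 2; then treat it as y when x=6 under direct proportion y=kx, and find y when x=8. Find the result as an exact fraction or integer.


Start with 333.
Step 1: Add 35: 333+35=368; split 4:2 first = 368*4/6 = 736/3
Step 2: Multiply by 2: 736/3 * 2 = 1472/3
Step 3: Direct prop: k = (1472/3)/6; new y = k*8 = 1472/3*8/6 = 5888/9
Final result = 5888/9

5888/9


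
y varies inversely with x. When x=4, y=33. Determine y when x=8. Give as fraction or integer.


Inverse proportion: y = k/x
Find k: k = 4 * 33 = 132
Compute y at x=8: y = 132/8
y = 33/2

33/2


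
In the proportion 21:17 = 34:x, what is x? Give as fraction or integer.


Setting up: 21/17 = 34/x
Cross multiply: 21 * x = 17 * 34
21x = 578
x = 578/21
x = 578/21

578/21


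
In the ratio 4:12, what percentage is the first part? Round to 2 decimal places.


Total parts = 4 + 12 = 16
First part fraction = 4/16
Percentage = (4/16) * 100
= 0.25 * 100
= 25.00%

25.00


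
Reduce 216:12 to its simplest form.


Find GCD(216, 12)
GCD = 12
Divide both by 12: 216/12 = 18, 12/12 = 1
Simplified ratio = 18:1

18:1


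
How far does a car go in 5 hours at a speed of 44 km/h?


Using distance = speed * time
Speed = 44 km/h
Time = 5 hours
Distance = 44 * 5
= 220 km

220


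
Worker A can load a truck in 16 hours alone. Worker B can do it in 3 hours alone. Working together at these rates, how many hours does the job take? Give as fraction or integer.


Rate of A = 1/16 job per hour
Rate of B = 1/3 job per hour
Combined rate = 1/16 + 1/3
Find common denominator: (3 + 16)/(16*3) = 19/48
Combined rate = 19/48 job per hour
Time together = 1 / (19/48) = 48/19 hours

48/19


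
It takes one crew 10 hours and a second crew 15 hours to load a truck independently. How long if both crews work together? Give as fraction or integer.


Rate of A = 1/10 job per hour
Rate of B = 1/15 job per hour
Combined rate = 1/10 + 1/15
Find common denominator: (15 + 10)/(10*15) = 25/150
Combined rate = 1/6 job per hour
Time together = 1 / (1/6) = 6 hours

6


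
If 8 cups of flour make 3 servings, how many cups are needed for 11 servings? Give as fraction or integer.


Original: 8 cups for 3 servings
Target servings = 11
Scaling factor = 11/3
New amount = 8 * 11/3
= 88/3
= 88/3 cups

88/3


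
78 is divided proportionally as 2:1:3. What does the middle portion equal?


Ratio = 2:1:3
Total parts = 2 + 1 + 3 = 6
Value per part = 78 / 6 = 13
First share = 2 * 13 = 26
Middle share = 1 * 13 = 13
Third share = 3 * 13 = 39

13


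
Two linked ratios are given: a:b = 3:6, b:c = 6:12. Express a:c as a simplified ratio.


Given a:b = 3:6 and b:c = 6:12
Make b consistent. Multiply first ratio by 6: a:b = 18:36
Multiply second ratio by 6: b:c = 36:72
Now b = 36 in both, so a:b:c = 18:36:72
Therefore a:c = 18:72
Simplify by GCD: a:c = 1:4

1:4


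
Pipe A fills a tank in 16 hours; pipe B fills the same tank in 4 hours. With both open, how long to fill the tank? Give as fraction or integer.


Rate of A = 1/16 job per hour
Rate of B = 1/4 job per hour
Combined rate = 1/16 + 1/4
Find common denominator: (4 + 16)/(16*4) = 20/64
Combined rate = 5/16 job per hour
Time together = 1 / (5/16) = 16/5 hours

16/5


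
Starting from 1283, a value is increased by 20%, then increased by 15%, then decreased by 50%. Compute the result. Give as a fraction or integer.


Start: 1283
Step 1: increase by 20% => multiply by 120/100
  1283 * 120/100 = 7698/5
Step 2: increase by 15% => multiply by 115/100
  7698/5 * 115/100 = 88527/50
Step 3: decrease by 50% => multiply by 50/100
  88527/50 * 50/100 = 88527/100
Final value = 88527/100

88527/100


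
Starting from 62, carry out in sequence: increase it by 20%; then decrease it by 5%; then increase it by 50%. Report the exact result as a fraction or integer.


Start with 62.
Step 1: Increase by 20%: 62 * 120/100 = 372/5
Step 2: Decrease by 5%: 372/5 * 95/100 = 1767/25
Step 3: Increase by 50%: 1767/25 * 150/100 = 5301/50
Final result = 5301/50

5301/50


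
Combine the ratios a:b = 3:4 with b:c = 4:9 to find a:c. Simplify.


Given a:b = 3:4 and b:c = 4:9
Make b consistent. Multiply first ratio by 4: a:b = 12:16
Multiply second ratio by 4: b:c = 16:36
Now b = 16 in both, so a:b:c = 12:16:36
Therefore a:c = 12:36
Simplify by GCD: a:c = 1:3

1:3


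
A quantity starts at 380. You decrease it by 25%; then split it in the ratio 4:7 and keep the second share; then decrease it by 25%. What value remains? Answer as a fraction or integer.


Start with 380.
Step 1: Decrease by 25%: 380 * 75/100 = 285
Step 2: Split 4:7, second share = 285 * 7/11 = 1995/11
Step 3: Decrease by 25%: 1995/11 * 75/100 = 5985/44
Final result = 5985/44

5985/44


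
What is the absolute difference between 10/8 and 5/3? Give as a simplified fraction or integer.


Simplify: 10/8 = 5/4 and 5/3 = 5/3
Find common denominator: LCD = 12
Convert: 15/12 and 20/12
Difference = |15 - 20|/12 = 5/12
Simplified = 5/12

5/12


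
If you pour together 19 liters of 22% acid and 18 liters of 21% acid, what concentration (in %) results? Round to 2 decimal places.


Solute in mixture 1 = 22% of 19 L = 19*22/100 = 209/50 L
Solute in mixture 2 = 21% of 18 L = 18*21/100 = 189/50 L
Total solute = 209/50 + 189/50 = 199/25 L
Total volume = 19 + 18 = 37 L
Final concentration = 199/25/37 * 100 = 21.51%

21.51


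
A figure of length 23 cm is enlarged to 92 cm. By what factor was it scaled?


Original length = 23 cm
Scaled length = 92 cm
Scale factor = 92 / 23
= 4

4


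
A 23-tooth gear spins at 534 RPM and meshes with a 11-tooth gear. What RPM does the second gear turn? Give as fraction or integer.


Gear ratio: teeth_A * RPM_A = teeth_B * RPM_B
23 * 534 = 11 * RPM_B
12282 = 11 * RPM_B
RPM_B = 12282 / 11
RPM_B = 12282/11

12282/11


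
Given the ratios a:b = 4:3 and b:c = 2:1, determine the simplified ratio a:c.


Given a:b = 4:3 and b:c = 2:1
Make b consistent. Multiply first ratio by 2: a:b = 8:6
Multiply second ratio by 3: b:c = 6:3
Now b = 6 in both, so a:b:c = 8:6:3
Therefore a:c = 8:3
Simplify by GCD: a:c = 8:3

8:3


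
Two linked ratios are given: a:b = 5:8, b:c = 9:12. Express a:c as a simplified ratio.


Given a:b = 5:8 and b:c = 9:12
Make b consistent. Multiply first ratio by 9: a:b = 45:72
Multiply second ratio by 8: b:c = 72:96
Now b = 72 in both, so a:b:c = 45:72:96
Therefore a:c = 45:96
Simplify by GCD: a:c = 15:32

15:32


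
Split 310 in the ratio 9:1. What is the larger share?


Total parts = 9 + 1 = 10
Value per part = 310 / 10 = 31
First share = 9 * 31 = 279
Second share = 1 * 31 = 31
Larger share = 279

279


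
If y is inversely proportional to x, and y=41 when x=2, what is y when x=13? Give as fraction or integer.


Inverse proportion: y = k/x
Find k: k = 2 * 41 = 82
Compute y at x=13: y = 82/13
y = 82/13

82/13


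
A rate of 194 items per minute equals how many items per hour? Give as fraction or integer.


Converting from per minute to per hour
Rate = 194 items per minute
Multiply by 60: 194 * 60
= 11640 items per hour

11640


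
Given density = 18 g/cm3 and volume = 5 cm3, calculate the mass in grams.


Using mass = density * volume
Density = 18 g/cm3
Volume = 5 cm3
Mass = 18 * 5
= 90 g

90


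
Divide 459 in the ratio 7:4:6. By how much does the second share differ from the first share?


Total parts = 7 + 4 + 6 = 17
Value per part = 459 / 17 = 27
Shares: 7*27=189, 4*27=108, 6*27=162
Second share = 108, first share = 189
Difference = |108 - 189| = 81

81


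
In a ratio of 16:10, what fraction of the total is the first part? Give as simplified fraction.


Total parts = 16 + 10 = 26
First part fraction = 16/26
Simplify: 16/26 = 8/13

8/13


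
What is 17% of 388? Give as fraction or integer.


Compute 17% of 388
Convert percentage: 17% = 17/100
Multiply: 388 * 17/100
= 6596/100
= 1649/25

1649/25


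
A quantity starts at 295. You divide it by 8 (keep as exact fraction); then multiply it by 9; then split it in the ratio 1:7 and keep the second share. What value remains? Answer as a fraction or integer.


Start with 295.
Step 1: Divide by 8: 295 / 8 = 295/8
Step 2: Multiply by 9: 295/8 * 9 = 2655/8
Step 3: Split 1:7, second share = 2655/8 * 7/8 = 18585/64
Final result = 18585/64

18585/64


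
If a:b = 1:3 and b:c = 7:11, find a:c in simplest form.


Given a:b = 1:3 and b:c = 7:11
Make b consistent. Multiply first ratio by 7: a:b = 7:21
Multiply second ratio by 3: b:c = 21:33
Now b = 21 in both, so a:b:c = 7:21:33
Therefore a:c = 7:33
Simplify by GCD: a:c = 7:33

7:33


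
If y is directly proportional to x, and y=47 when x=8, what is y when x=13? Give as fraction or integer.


Direct proportion: y = kx
Find k: k = 47/8 = 47/8
Compute y at x=13: y = 47/8 * 13
y = 611/8

611/8


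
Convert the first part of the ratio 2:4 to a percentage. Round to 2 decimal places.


Total parts = 2 + 4 = 6
First part fraction = 2/6
Percentage = (2/6) * 100
= 0.333333 * 100
= 33.33%

33.33


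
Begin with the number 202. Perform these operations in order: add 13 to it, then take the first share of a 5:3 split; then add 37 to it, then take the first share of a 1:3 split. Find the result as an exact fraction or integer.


Start with 202.
Step 1: Add 13: 202+13=215; split 5:3 first = 215*5/8 = 1075/8
Step 2: Add 37: 1075/8+37=1371/8; split 1:3 first = 1371/8*1/4 = 1371/32
Final result = 1371/32

1371/32


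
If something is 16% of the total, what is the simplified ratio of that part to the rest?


Part = 16%, Remainder = 84%
Ratio = 16:84
GCD(16, 84) = 4
Simplify: 4:21 = 4:21

4:21


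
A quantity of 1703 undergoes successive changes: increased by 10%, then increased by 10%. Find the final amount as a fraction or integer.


Start: 1703
Step 1: increase by 10% => multiply by 110/100
  1703 * 110/100 = 18733/10
Step 2: increase by 10% => multiply by 110/100
  18733/10 * 110/100 = 206063/100
Final value = 206063/100

206063/100


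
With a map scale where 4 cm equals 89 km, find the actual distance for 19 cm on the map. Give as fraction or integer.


Map scale: 4 cm = 89 km
Measured distance on map = 19 cm
Set up proportion: 19 * 89 / 4
= 1691 / 4
= 1691/4 km

1691/4


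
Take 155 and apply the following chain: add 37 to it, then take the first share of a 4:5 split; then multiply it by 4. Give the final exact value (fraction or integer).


Start with 155.
Step 1: Add 37: 155+37=192; split 4:5 first = 192*4/9 = 256/3
Step 2: Multiply by 4: 256/3 * 4 = 1024/3
Final result = 1024/3

1024/3


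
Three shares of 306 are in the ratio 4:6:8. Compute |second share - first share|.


Total parts = 4 + 6 + 8 = 18
Value per part = 306 / 18 = 17
Shares: 4*17=68, 6*17=102, 8*17=136
Second share = 102, first share = 68
Difference = |102 - 68| = 34

34


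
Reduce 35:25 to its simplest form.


Find GCD(35, 25)
GCD = 5
Divide both by 5: 35/5 = 7, 25/5 = 5
Simplified ratio = 7:5

7:5


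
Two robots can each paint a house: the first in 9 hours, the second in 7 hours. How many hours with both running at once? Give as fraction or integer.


Rate of A = 1/9 job per hour
Rate of B = 1/7 job per hour
Combined rate = 1/9 + 1/7
Find common denominator: (7 + 9)/(9*7) = 16/63
Combined rate = 16/63 job per hour
Time together = 1 / (16/63) = 63/16 hours

63/16


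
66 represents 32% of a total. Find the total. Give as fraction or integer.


Given: 66 is 32% of the whole
Set up: 66 = 32/100 * whole
whole = 66 * 100 / 32
whole = 6600 / 32
whole = 825/4

825/4


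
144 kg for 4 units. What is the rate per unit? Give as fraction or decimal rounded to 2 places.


Total kg = 144
Number of units = 4
Unit rate = 144 / 4
= 36 kg per unit

36


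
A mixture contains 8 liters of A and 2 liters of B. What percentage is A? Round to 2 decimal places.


Volume of A = 8 L
Volume of B = 2 L
Total volume = 8 + 2 = 10 L
Percentage of A = (8/10) * 100
= 80.00%

80.00


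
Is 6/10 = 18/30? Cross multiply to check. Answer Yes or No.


Cross multiply to check 6/10 = 18/30
Left cross product: 6 * 30 = 180
Right cross product: 10 * 18 = 180
180 = 180
Equal, so proportions match => Yes

Yes


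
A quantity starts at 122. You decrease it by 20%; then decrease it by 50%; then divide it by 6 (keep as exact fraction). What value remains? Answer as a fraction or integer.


Start with 122.
Step 1: Decrease by 20%: 122 * 80/100 = 488/5
Step 2: Decrease by 50%: 488/5 * 50/100 = 244/5
Step 3: Divide by 6: 244/5 / 6 = 122/15
Final result = 122/15

122/15


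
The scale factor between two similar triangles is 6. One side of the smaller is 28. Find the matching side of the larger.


Similar triangles have proportional sides
Scale factor = 6
Smaller side = 28
Corresponding larger side = 28 * 6
= 168

168


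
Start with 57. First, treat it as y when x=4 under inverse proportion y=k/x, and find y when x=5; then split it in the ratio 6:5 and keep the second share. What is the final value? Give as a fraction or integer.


Start with 57.
Step 1: Inverse prop: k = (57)*4; new y = k/5 = 57*4/5 = 228/5
Step 2: Split 6:5, second share = 228/5 * 5/11 = 228/11
Final result = 228/11

228/11


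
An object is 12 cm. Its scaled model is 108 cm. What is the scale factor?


Original length = 12 cm
Scaled length = 108 cm
Scale factor = 108 / 12
= 9

9


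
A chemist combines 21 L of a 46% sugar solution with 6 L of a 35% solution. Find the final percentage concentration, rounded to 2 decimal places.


Solute in mixture 1 = 46% of 21 L = 21*46/100 = 483/50 L
Solute in mixture 2 = 35% of 6 L = 6*35/100 = 21/10 L
Total solute = 483/50 + 21/10 = 294/25 L
Total volume = 21 + 6 = 27 L
Final concentration = 294/25/27 * 100 = 43.56%

43.56


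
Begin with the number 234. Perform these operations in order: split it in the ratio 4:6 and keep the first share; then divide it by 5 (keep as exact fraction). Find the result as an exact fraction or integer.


Start with 234.
Step 1: Split 4:6, first share = 234 * 4/10 = 468/5
Step 2: Divide by 5: 468/5 / 5 = 468/25
Final result = 468/25

468/25


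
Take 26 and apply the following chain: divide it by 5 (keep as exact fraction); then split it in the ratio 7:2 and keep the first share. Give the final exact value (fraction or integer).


Start with 26.
Step 1: Divide by 5: 26 / 5 = 26/5
Step 2: Split 7:2, first share = 26/5 * 7/9 = 182/45
Final result = 182/45

182/45


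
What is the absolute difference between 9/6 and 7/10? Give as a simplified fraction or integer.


Simplify: 9/6 = 3/2 and 7/10 = 7/10
Find common denominator: LCD = 10
Convert: 15/10 and 7/10
Difference = |15 - 7|/10 = 8/10
Simplified = 4/5

4/5


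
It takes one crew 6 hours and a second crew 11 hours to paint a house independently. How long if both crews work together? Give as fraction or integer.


Rate of A = 1/6 job per hour
Rate of B = 1/11 job per hour
Combined rate = 1/6 + 1/11
Find common denominator: (11 + 6)/(6*11) = 17/66
Combined rate = 17/66 job per hour
Time together = 1 / (17/66) = 66/17 hours

66/17


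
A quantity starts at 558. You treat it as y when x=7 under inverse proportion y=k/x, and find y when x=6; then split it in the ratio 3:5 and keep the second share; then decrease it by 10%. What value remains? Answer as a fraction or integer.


Start with 558.
Step 1: Inverse prop: k = (558)*7; new y = k/6 = 558*7/6 = 651
Step 2: Split 3:5, second share = 651 * 5/8 = 3255/8
Step 3: Decrease by 10%: 3255/8 * 90/100 = 5859/16
Final result = 5859/16

5859/16


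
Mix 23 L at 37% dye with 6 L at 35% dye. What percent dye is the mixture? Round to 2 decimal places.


Solute in mixture 1 = 37% of 23 L = 23*37/100 = 851/100 L
Solute in mixture 2 = 35% of 6 L = 6*35/100 = 21/10 L
Total solute = 851/100 + 21/10 = 1061/100 L
Total volume = 23 + 6 = 29 L
Final concentration = 1061/100/29 * 100 = 36.59%

36.59


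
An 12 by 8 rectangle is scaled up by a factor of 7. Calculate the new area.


Original dimensions: 12 x 8
Enlargement factor = 7
New width = 12 * 7 = 84
New height = 8 * 7 = 56
New area = 84 * 56 = 4704

4704


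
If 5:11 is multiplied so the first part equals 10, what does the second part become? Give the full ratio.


Original ratio: 5:11
First term target: 10
Scale factor = 10 / 5 = 2
Multiply second term: 11 * 2 = 22
Equivalent ratio = 10:22

10:22


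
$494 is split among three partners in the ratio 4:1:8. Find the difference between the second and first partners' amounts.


Total parts = 4 + 1 + 8 = 13
Value per part = 494 / 13 = 38
Shares: 4*38=152, 1*38=38, 8*38=304
Second share = 38, first share = 152
Difference = |38 - 152| = 114

114


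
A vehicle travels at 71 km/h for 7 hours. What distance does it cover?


Using distance = speed * time
Speed = 71 km/h
Time = 7 hours
Distance = 71 * 7
= 497 km

497


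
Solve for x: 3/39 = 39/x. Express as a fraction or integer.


Setting up: 3/39 = 39/x
Cross multiply: 3 * x = 39 * 39
3x = 1521
x = 1521/3
x = 507

507


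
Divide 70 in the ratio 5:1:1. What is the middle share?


Ratio = 5:1:1
Total parts = 5 + 1 + 1 = 7
Value per part = 70 / 7 = 10
First share = 5 * 10 = 50
Middle share = 1 * 10 = 10
Third share = 1 * 10 = 10

10


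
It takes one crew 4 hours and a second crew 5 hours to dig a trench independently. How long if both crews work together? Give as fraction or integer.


Rate of A = 1/4 job per hour
Rate of B = 1/5 job per hour
Combined rate = 1/4 + 1/5
Find common denominator: (5 + 4)/(4*5) = 9/20
Combined rate = 9/20 job per hour
Time together = 1 / (9/20) = 20/9 hours

20/9


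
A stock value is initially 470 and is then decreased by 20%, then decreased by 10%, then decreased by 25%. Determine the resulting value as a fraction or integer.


Start: 470
Step 1: decrease by 20% => multiply by 80/100
  470 * 80/100 = 376
Step 2: decrease by 10% => multiply by 90/100
  376 * 90/100 = 1692/5
Step 3: decrease by 25% => multiply by 75/100
  1692/5 * 75/100 = 1269/5
Final value = 1269/5

1269/5


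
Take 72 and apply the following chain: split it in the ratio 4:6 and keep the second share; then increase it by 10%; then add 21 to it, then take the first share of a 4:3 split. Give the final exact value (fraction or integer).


Start with 72.
Step 1: Split 4:6, second share = 72 * 6/10 = 216/5
Step 2: Increase by 10%: 216/5 * 110/100 = 1188/25
Step 3: Add 21: 1188/25+21=1713/25; split 4:3 first = 1713/25*4/7 = 6852/175
Final result = 6852/175

6852/175


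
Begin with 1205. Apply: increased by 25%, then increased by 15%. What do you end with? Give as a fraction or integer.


Start: 1205
Step 1: increase by 25% => multiply by 125/100
  1205 * 125/100 = 6025/4
Step 2: increase by 15% => multiply by 115/100
  6025/4 * 115/100 = 27715/16
Final value = 27715/16

27715/16


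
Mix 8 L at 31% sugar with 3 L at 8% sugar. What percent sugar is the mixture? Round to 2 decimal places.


Solute in mixture 1 = 31% of 8 L = 8*31/100 = 62/25 L
Solute in mixture 2 = 8% of 3 L = 3*8/100 = 6/25 L
Total solute = 62/25 + 6/25 = 68/25 L
Total volume = 8 + 3 = 11 L
Final concentration = 68/25/11 * 100 = 24.73%

24.73


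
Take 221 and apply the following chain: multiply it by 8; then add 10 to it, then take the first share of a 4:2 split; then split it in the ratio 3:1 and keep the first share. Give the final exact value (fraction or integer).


Start with 221.
Step 1: Multiply by 8: 221 * 8 = 1768
Step 2: Add 10: 1768+10=1778; split 4:2 first = 1778*4/6 = 3556/3
Step 3: Split 3:1, first share = 3556/3 * 3/4 = 889
Final result = 889

889


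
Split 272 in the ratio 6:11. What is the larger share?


Total parts = 6 + 11 = 17
Value per part = 272 / 17 = 16
First share = 6 * 16 = 96
Second share = 11 * 16 = 176
Larger share = 176

176


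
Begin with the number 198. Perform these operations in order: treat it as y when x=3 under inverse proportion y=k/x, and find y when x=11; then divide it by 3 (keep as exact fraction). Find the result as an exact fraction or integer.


Start with 198.
Step 1: Inverse prop: k = (198)*3; new y = k/11 = 198*3/11 = 54
Step 2: Divide by 3: 54 / 3 = 18
Final result = 18

18


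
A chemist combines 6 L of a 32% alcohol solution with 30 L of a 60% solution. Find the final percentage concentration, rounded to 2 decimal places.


Solute in mixture 1 = 32% of 6 L = 6*32/100 = 48/25 L
Solute in mixture 2 = 60% of 30 L = 30*60/100 = 18 L
Total solute = 48/25 + 18 = 498/25 L
Total volume = 6 + 30 = 36 L
Final concentration = 498/25/36 * 100 = 55.33%

55.33


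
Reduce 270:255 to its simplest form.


Find GCD(270, 255)
GCD = 15
Divide both by 15: 270/15 = 18, 255/15 = 17
Simplified ratio = 18:17

18:17


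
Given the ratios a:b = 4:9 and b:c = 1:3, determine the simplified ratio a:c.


Given a:b = 4:9 and b:c = 1:3
Make b consistent. Multiply first ratio by 1: a:b = 4:9
Multiply second ratio by 9: b:c = 9:27
Now b = 9 in both, so a:b:c = 4:9:27
Therefore a:c = 4:27
Simplify by GCD: a:c = 4:27

4:27


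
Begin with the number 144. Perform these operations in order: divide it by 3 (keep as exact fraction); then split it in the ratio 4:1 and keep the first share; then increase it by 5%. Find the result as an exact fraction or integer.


Start with 144.
Step 1: Divide by 3: 144 / 3 = 48
Step 2: Split 4:1, first share = 48 * 4/5 = 192/5
Step 3: Increase by 5%: 192/5 * 105/100 = 1008/25
Final result = 1008/25

1008/25


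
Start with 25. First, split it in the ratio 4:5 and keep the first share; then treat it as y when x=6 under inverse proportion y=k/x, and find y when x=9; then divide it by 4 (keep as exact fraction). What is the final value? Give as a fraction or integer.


Start with 25.
Step 1: Split 4:5, first share = 25 * 4/9 = 100/9
Step 2: Inverse prop: k = (100/9)*6; new y = k/9 = 100/9*6/9 = 200/27
Step 3: Divide by 4: 200/27 / 4 = 50/27
Final result = 50/27

50/27


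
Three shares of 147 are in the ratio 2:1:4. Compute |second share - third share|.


Total parts = 2 + 1 + 4 = 7
Value per part = 147 / 7 = 21
Shares: 2*21=42, 1*21=21, 4*21=84
Second share = 21, third share = 84
Difference = |21 - 84| = 63

63


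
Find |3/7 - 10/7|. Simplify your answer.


Simplify: 3/7 = 3/7 and 10/7 = 10/7
Find common denominator: LCD = 7
Convert: 3/7 and 10/7
Difference = |3 - 10|/7 = 7/7
Simplified = 1

1


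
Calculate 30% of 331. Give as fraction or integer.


Compute 30% of 331
Convert percentage: 30% = 30/100
Multiply: 331 * 30/100
= 9930/100
= 993/10

993/10


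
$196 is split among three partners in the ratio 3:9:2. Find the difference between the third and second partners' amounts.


Total parts = 3 + 9 + 2 = 14
Value per part = 196 / 14 = 14
Shares: 3*14=42, 9*14=126, 2*14=28
Third share = 28, second share = 126
Difference = |28 - 126| = 98

98


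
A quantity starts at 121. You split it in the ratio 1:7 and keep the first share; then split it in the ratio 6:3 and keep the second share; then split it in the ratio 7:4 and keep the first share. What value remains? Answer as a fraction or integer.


Start with 121.
Step 1: Split 1:7, first share = 121 * 1/8 = 121/8
Step 2: Split 6:3, second share = 121/8 * 3/9 = 121/24
Step 3: Split 7:4, first share = 121/24 * 7/11 = 77/24
Final result = 77/24

77/24


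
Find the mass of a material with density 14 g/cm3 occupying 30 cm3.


Using mass = density * volume
Density = 14 g/cm3
Volume = 30 cm3
Mass = 14 * 30
= 420 g

420


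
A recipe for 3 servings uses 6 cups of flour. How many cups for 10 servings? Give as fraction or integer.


Original: 6 cups for 3 servings
Target servings = 10
Scaling factor = 10/3
New amount = 6 * 10/3
= 60/3
= 20 cups

20


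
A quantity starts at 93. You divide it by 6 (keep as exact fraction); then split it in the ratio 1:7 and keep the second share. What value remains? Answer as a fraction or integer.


Start with 93.
Step 1: Divide by 6: 93 / 6 = 31/2
Step 2: Split 1:7, second share = 31/2 * 7/8 = 217/16
Final result = 217/16

217/16


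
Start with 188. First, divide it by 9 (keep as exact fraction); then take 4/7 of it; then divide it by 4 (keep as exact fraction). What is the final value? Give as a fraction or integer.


Start with 188.
Step 1: Divide by 9: 188 / 9 = 188/9
Step 2: Take 4/7: 188/9 * 4/7 = 752/63
Step 3: Divide by 4: 752/63 / 4 = 188/63
Final result = 188/63

188/63


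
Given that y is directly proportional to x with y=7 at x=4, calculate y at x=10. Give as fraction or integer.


Direct proportion: y = kx
Find k: k = 7/4 = 7/4
Compute y at x=10: y = 7/4 * 10
y = 35/2

35/2


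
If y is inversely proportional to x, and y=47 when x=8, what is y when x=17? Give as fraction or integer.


Inverse proportion: y = k/x
Find k: k = 8 * 47 = 376
Compute y at x=17: y = 376/17
y = 376/17

376/17


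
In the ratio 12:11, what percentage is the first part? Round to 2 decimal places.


Total parts = 12 + 11 = 23
First part fraction = 12/23
Percentage = (12/23) * 100
= 0.521739 * 100
= 52.17%

52.17


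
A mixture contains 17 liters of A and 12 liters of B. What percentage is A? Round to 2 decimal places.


Volume of A = 17 L
Volume of B = 12 L
Total volume = 17 + 12 = 29 L
Percentage of A = (17/29) * 100
= 58.62%

58.62


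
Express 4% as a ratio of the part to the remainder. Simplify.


Part = 4%, Remainder = 96%
Ratio = 4:96
GCD(4, 96) = 4
Simplify: 1:24 = 1:24

1:24


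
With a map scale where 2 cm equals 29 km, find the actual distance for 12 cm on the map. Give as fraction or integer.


Map scale: 2 cm = 29 km
Measured distance on map = 12 cm
Set up proportion: 12 * 29 / 2
= 348 / 2
= 174 km

174


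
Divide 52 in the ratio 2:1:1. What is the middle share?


Ratio = 2:1:1
Total parts = 2 + 1 + 1 = 4
Value per part = 52 / 4 = 13
First share = 2 * 13 = 26
Middle share = 1 * 13 = 13
Third share = 1 * 13 = 13

13


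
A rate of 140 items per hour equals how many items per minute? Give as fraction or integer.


Converting from per hour to per minute
Rate = 140 items per hour
Divide by 60: 140/60
= 7/3 items per minute

7/3


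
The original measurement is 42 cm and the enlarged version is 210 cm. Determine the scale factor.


Original length = 42 cm
Scaled length = 210 cm
Scale factor = 210 / 42
= 5

5


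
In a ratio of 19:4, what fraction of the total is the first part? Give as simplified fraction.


Total parts = 19 + 4 = 23
First part fraction = 19/23
Simplify: 19/23 = 19/23

19/23


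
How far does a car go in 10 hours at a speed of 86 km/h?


Using distance = speed * time
Speed = 86 km/h
Time = 10 hours
Distance = 86 * 10
= 860 km

860


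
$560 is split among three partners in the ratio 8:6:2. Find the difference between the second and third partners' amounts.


Total parts = 8 + 6 + 2 = 16
Value per part = 560 / 16 = 35
Shares: 8*35=280, 6*35=210, 2*35=70
Second share = 210, third share = 70
Difference = |210 - 70| = 140

140


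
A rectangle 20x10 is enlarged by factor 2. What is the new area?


Original dimensions: 20 x 10
Enlargement factor = 2
New width = 20 * 2 = 40
New height = 10 * 2 = 20
New area = 40 * 20 = 800

800


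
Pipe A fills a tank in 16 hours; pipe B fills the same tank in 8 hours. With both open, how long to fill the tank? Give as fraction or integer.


Rate of A = 1/16 job per hour
Rate of B = 1/8 job per hour
Combined rate = 1/16 + 1/8
Find common denominator: (8 + 16)/(16*8) = 24/128
Combined rate = 3/16 job per hour
Time together = 1 / (3/16) = 16/3 hours

16/3


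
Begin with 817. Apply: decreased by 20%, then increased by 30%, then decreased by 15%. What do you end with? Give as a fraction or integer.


Start: 817
Step 1: decrease by 20% => multiply by 80/100
  817 * 80/100 = 3268/5
Step 2: increase by 30% => multiply by 130/100
  3268/5 * 130/100 = 21242/25
Step 3: decrease by 15% => multiply by 85/100
  21242/25 * 85/100 = 180557/250
Final value = 180557/250

180557/250


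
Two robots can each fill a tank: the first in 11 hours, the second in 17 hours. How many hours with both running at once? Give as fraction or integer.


Rate of A = 1/11 job per hour
Rate of B = 1/17 job per hour
Combined rate = 1/11 + 1/17
Find common denominator: (17 + 11)/(11*17) = 28/187
Combined rate = 28/187 job per hour
Time together = 1 / (28/187) = 187/28 hours

187/28


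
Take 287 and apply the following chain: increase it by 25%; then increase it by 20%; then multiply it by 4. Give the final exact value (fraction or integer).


Start with 287.
Step 1: Increase by 25%: 287 * 125/100 = 1435/4
Step 2: Increase by 20%: 1435/4 * 120/100 = 861/2
Step 3: Multiply by 4: 861/2 * 4 = 1722
Final result = 1722

1722


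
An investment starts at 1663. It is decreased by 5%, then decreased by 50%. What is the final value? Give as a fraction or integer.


Start: 1663
Step 1: decrease by 5% => multiply by 95/100
  1663 * 95/100 = 31597/20
Step 2: decrease by 50% => multiply by 50/100
  31597/20 * 50/100 = 31597/40
Final value = 31597/40

31597/40


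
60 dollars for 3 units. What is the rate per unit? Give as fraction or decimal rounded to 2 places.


Total dollars = 60
Number of units = 3
Unit rate = 60 / 3
= 20 dollars per unit

20


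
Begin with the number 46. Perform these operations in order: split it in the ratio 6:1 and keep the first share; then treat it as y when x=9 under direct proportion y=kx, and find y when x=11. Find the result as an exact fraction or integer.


Start with 46.
Step 1: Split 6:1, first share = 46 * 6/7 = 276/7
Step 2: Direct prop: k = (276/7)/9; new y = k*11 = 276/7*11/9 = 1012/21
Final result = 1012/21

1012/21


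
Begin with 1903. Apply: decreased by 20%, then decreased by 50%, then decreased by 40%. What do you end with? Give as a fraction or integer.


Start: 1903
Step 1: decrease by 20% => multiply by 80/100
  1903 * 80/100 = 7612/5
Step 2: decrease by 50% => multiply by 50/100
  7612/5 * 50/100 = 3806/5
Step 3: decrease by 40% => multiply by 60/100
  3806/5 * 60/100 = 11418/25
Final value = 11418/25

11418/25


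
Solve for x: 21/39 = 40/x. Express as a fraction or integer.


Setting up: 21/39 = 40/x
Cross multiply: 21 * x = 39 * 40
21x = 1560
x = 1560/21
x = 520/7

520/7


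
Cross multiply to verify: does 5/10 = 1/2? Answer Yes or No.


Cross multiply to check 5/10 = 1/2
Left cross product: 5 * 2 = 10
Right cross product: 10 * 1 = 10
10 = 10
Equal, so proportions match => Yes

Yes


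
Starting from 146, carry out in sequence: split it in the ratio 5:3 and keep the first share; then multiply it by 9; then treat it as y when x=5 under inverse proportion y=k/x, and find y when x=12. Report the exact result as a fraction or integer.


Start with 146.
Step 1: Split 5:3, first share = 146 * 5/8 = 365/4
Step 2: Multiply by 9: 365/4 * 9 = 3285/4
Step 3: Inverse prop: k = (3285/4)*5; new y = k/12 = 3285/4*5/12 = 5475/16
Final result = 5475/16

5475/16


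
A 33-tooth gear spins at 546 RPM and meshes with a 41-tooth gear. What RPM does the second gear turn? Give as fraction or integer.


Gear ratio: teeth_A * RPM_A = teeth_B * RPM_B
33 * 546 = 41 * RPM_B
18018 = 41 * RPM_B
RPM_B = 18018 / 41
RPM_B = 18018/41

18018/41


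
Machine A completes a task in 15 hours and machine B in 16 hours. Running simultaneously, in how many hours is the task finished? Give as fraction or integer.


Rate of A = 1/15 job per hour
Rate of B = 1/16 job per hour
Combined rate = 1/15 + 1/16
Find common denominator: (16 + 15)/(15*16) = 31/240
Combined rate = 31/240 job per hour
Time together = 1 / (31/240) = 240/31 hours

240/31


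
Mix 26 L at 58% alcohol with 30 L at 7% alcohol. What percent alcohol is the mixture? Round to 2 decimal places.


Solute in mixture 1 = 58% of 26 L = 26*58/100 = 377/25 L
Solute in mixture 2 = 7% of 30 L = 30*7/100 = 21/10 L
Total solute = 377/25 + 21/10 = 859/50 L
Total volume = 26 + 30 = 56 L
Final concentration = 859/50/56 * 100 = 30.68%

30.68


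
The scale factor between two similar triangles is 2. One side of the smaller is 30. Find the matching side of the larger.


Similar triangles have proportional sides
Scale factor = 2
Smaller side = 30
Corresponding larger side = 30 * 2
= 60

60


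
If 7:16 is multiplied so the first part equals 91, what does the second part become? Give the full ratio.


Original ratio: 7:16
First term target: 91
Scale factor = 91 / 7 = 13
Multiply second term: 16 * 13 = 208
Equivalent ratio = 91:208

91:208


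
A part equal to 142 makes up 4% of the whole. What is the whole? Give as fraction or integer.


Given: 142 is 4% of the whole
Set up: 142 = 4/100 * whole
whole = 142 * 100 / 4
whole = 14200 / 4
whole = 3550

3550


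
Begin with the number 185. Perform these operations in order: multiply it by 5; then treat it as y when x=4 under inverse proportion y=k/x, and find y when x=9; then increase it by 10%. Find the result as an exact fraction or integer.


Start with 185.
Step 1: Multiply by 5: 185 * 5 = 925
Step 2: Inverse prop: k = (925)*4; new y = k/9 = 925*4/9 = 3700/9
Step 3: Increase by 10%: 3700/9 * 110/100 = 4070/9
Final result = 4070/9

4070/9


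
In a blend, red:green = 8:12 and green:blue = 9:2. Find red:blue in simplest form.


Given a:b = 8:12 and b:c = 9:2
Make b consistent. Multiply first ratio by 9: a:b = 72:108
Multiply second ratio by 12: b:c = 108:24
Now b = 108 in both, so a:b:c = 72:108:24
Therefore a:c = 72:24
Simplify by GCD: a:c = 3:1

3:1


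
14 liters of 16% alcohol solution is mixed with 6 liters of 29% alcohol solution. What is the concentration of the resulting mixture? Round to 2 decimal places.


Solute in mixture 1 = 16% of 14 L = 14*16/100 = 56/25 L
Solute in mixture 2 = 29% of 6 L = 6*29/100 = 87/50 L
Total solute = 56/25 + 87/50 = 199/50 L
Total volume = 14 + 6 = 20 L
Final concentration = 199/50/20 * 100 = 19.90%

19.90


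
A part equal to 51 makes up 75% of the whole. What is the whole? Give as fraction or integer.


Given: 51 is 75% of the whole
Set up: 51 = 75/100 * whole
whole = 51 * 100 / 75
whole = 5100 / 75
whole = 68

68


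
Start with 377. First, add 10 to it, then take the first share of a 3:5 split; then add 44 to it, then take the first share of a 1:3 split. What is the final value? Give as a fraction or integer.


Start with 377.
Step 1: Add 10: 377+10=387; split 3:5 first = 387*3/8 = 1161/8
Step 2: Add 44: 1161/8+44=1513/8; split 1:3 first = 1513/8*1/4 = 1513/32
Final result = 1513/32

1513/32


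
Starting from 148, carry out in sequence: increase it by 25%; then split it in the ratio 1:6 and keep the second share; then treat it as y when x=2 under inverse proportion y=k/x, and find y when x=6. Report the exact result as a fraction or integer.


Start with 148.
Step 1: Increase by 25%: 148 * 125/100 = 185
Step 2: Split 1:6, second share = 185 * 6/7 = 1110/7
Step 3: Inverse prop: k = (1110/7)*2; new y = k/6 = 1110/7*2/6 = 370/7
Final result = 370/7

370/7


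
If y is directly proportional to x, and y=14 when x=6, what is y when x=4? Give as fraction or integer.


Direct proportion: y = kx
Find k: k = 14/6 = 7/3
Compute y at x=4: y = 7/3 * 4
y = 28/3

28/3


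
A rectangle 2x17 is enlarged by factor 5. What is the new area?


Original dimensions: 2 x 17
Enlargement factor = 5
New width = 2 * 5 = 10
New height = 17 * 5 = 85
New area = 10 * 85 = 850

850


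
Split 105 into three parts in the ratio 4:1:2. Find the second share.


Ratio = 4:1:2
Total parts = 4 + 1 + 2 = 7
Value per part = 105 / 7 = 15
First share = 4 * 15 = 60
Middle share = 1 * 15 = 15
Third share = 2 * 15 = 30

15


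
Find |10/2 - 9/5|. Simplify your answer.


Simplify: 10/2 = 5 and 9/5 = 9/5
Find common denominator: LCD = 5
Convert: 25/5 and 9/5
Difference = |25 - 9|/5 = 16/5
Simplified = 16/5

16/5


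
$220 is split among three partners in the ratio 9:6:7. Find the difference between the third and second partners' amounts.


Total parts = 9 + 6 + 7 = 22
Value per part = 220 / 22 = 10
Shares: 9*10=90, 6*10=60, 7*10=70
Third share = 70, second share = 60
Difference = |70 - 60| = 10

10


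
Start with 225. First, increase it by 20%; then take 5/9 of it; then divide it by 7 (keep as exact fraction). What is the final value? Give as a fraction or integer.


Start with 225.
Step 1: Increase by 20%: 225 * 120/100 = 270
Step 2: Take 5/9: 270 * 5/9 = 150
Step 3: Divide by 7: 150 / 7 = 150/7
Final result = 150/7

150/7


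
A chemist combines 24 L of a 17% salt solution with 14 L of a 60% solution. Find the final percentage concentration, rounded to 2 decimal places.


Solute in mixture 1 = 17% of 24 L = 24*17/100 = 102/25 L
Solute in mixture 2 = 60% of 14 L = 14*60/100 = 42/5 L
Total solute = 102/25 + 42/5 = 312/25 L
Total volume = 24 + 14 = 38 L
Final concentration = 312/25/38 * 100 = 32.84%

32.84


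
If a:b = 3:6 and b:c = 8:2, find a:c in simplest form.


Given a:b = 3:6 and b:c = 8:2
Make b consistent. Multiply first ratio by 8: a:b = 24:48
Multiply second ratio by 6: b:c = 48:12
Now b = 48 in both, so a:b:c = 24:48:12
Therefore a:c = 24:12
Simplify by GCD: a:c = 2:1

2:1
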